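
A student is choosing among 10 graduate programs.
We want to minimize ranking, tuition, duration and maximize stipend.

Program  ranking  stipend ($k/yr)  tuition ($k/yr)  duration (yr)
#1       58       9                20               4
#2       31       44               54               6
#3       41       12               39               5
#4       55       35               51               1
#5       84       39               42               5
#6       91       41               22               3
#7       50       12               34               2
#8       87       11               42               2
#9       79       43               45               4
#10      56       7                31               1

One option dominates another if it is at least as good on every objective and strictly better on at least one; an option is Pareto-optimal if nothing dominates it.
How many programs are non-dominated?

9

#1: not dominated (best tuition).
#2: not dominated (best ranking).
#3: not dominated.
#4: not dominated.
#5: not dominated.
#6: not dominated.
#7: not dominated.
#8: dominated by #7 (ranking 50≤87, stipend 12≥11, tuition 34≤42, duration 2≤2).
#9: not dominated.
#10: not dominated.
Pareto-optimal: #1, #2, #3, #4, #5, #6, #7, #9, #10 → 9.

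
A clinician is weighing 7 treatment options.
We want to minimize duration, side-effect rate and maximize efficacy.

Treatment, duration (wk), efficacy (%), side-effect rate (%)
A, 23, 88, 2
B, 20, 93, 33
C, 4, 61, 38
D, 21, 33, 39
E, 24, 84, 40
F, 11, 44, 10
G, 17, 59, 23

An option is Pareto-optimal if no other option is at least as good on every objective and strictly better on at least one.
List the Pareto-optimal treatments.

A, B, C, F, G

A: not dominated (best side-effect rate).
B: not dominated (best efficacy).
C: not dominated (best duration).
D: dominated by B (duration 20≤21, efficacy 93≥33, side-effect rate 33≤39).
E: dominated by A (duration 23≤24, efficacy 88≥84, side-effect rate 2≤40).
F: not dominated.
G: not dominated.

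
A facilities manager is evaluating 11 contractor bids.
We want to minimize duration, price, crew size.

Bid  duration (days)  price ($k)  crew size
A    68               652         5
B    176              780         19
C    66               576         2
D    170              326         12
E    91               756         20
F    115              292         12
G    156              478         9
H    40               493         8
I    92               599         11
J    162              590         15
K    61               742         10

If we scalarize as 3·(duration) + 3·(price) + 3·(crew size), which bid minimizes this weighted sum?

A: 3·68 + 3·652 + 3·5 = 2175
B: 3·176 + 3·780 + 3·19 = 2925
C: 3·66 + 3·576 + 3·2 = 1932
D: 3·170 + 3·326 + 3·12 = 1524
E: 3·91 + 3·756 + 3·20 = 2601
F: 3·115 + 3·292 + 3·12 = 1257
G: 3·156 + 3·478 + 3·9 = 1929
H: 3·40 + 3·493 + 3·8 = 1623
I: 3·92 + 3·599 + 3·11 = 2106
J: 3·162 + 3·590 + 3·15 = 2301
K: 3·61 + 3·742 + 3·10 = 2439
Lowest: F at 1257.

F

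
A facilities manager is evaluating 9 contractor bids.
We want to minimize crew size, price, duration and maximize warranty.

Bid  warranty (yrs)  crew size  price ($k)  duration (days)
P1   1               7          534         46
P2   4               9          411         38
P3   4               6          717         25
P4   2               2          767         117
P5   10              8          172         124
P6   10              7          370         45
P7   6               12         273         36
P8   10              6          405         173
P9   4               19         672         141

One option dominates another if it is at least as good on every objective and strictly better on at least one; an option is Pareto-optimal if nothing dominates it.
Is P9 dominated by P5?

Yes

P5 vs P9: warranty 10≥4, crew size 8≤19, price 172≤672, duration 124≤141 — P5 is at least as good on every objective with at least one strict improvement.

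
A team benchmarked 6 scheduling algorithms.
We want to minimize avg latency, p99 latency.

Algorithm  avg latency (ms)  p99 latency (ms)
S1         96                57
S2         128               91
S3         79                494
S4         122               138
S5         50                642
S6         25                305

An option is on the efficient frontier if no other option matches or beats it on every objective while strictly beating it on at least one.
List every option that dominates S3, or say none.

S6

S6: avg latency 25≤79, p99 latency 305≤494 — dominates S3.
Others (S1, S2, S4, S5) are each worse than S3 on at least one objective.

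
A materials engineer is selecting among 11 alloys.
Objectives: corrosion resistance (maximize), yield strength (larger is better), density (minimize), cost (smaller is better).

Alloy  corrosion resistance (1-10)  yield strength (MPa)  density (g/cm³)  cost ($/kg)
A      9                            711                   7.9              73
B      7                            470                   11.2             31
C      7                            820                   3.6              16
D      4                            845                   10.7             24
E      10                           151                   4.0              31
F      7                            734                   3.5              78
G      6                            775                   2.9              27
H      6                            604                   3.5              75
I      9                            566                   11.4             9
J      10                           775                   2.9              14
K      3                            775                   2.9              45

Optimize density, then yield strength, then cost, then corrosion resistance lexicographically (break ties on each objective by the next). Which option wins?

First minimize density: best is 2.9, kept {G, J, K}.
Then maximize yield strength: best is 775, kept {G, J, K}.
Then minimize cost: best is 14, kept {J}.

J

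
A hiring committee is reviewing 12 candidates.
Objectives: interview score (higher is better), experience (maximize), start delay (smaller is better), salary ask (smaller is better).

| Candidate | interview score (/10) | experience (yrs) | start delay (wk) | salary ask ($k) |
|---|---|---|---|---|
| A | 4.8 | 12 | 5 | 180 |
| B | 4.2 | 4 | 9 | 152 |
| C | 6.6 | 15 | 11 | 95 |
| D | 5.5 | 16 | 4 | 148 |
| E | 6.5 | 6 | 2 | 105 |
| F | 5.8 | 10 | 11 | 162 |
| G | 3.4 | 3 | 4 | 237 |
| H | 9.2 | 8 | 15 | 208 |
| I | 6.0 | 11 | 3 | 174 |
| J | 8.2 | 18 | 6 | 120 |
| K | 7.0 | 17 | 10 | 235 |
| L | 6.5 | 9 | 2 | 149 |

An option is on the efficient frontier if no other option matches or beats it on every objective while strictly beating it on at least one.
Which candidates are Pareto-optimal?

A: dominated by D (interview score 5.5≥4.8, experience 16≥12, start delay 4≤5, salary ask 148≤180).
B: dominated by D (interview score 5.5≥4.2, experience 16≥4, start delay 4≤9, salary ask 148≤152).
C: not dominated (best salary ask).
D: not dominated.
E: not dominated.
F: dominated by C (interview score 6.6≥5.8, experience 15≥10, start delay 11≤11, salary ask 95≤162).
G: dominated by D (interview score 5.5≥3.4, experience 16≥3, start delay 4≤4, salary ask 148≤237).
H: not dominated (best interview score).
I: not dominated.
J: not dominated (best experience).
K: dominated by J (interview score 8.2≥7.0, experience 18≥17, start delay 6≤10, salary ask 120≤235).
L: not dominated.

C, D, E, H, I, J, L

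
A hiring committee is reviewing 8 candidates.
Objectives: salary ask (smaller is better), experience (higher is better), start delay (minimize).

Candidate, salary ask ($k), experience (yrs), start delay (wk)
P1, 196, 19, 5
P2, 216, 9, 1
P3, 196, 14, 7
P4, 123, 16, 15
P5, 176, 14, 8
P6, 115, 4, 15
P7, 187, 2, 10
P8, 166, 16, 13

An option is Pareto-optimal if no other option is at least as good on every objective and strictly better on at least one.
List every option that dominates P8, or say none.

P1: worse on salary ask (196 vs 166).
P2: worse on salary ask (216 vs 166).
P3: worse on salary ask (196 vs 166).
P4: worse on start delay (15 vs 13).
P5: worse on salary ask (176 vs 166).
P6: worse on experience (4 vs 16).
P7: worse on salary ask (187 vs 166).
No option dominates P8.

none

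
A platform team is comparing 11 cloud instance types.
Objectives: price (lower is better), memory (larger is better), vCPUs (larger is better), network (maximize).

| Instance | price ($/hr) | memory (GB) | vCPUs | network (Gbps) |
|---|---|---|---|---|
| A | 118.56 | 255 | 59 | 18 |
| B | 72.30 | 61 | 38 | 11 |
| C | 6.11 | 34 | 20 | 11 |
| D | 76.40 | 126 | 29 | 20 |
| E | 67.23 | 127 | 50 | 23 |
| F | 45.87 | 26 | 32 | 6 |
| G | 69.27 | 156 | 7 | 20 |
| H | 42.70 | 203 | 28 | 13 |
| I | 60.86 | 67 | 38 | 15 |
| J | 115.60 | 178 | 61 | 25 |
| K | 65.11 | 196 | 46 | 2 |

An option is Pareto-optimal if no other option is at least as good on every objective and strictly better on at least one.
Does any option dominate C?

A: worse on price (118.56 vs 6.11).
B: worse on price (72.30 vs 6.11).
D: worse on price (76.40 vs 6.11).
E: worse on price (67.23 vs 6.11).
F: worse on price (45.87 vs 6.11).
G: worse on price (69.27 vs 6.11).
H: worse on price (42.70 vs 6.11).
I: worse on price (60.86 vs 6.11).
J: worse on price (115.60 vs 6.11).
K: worse on price (65.11 vs 6.11).
No option is at least as good as C on every objective and strictly better on one.

No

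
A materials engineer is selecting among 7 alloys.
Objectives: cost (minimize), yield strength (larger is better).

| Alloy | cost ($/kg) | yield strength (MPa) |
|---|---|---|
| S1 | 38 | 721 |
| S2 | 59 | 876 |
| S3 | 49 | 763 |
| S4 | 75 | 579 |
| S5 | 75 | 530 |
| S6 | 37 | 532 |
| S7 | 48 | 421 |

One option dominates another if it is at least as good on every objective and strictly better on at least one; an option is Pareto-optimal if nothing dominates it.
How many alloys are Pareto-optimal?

S1: not dominated.
S2: not dominated (best yield strength).
S3: not dominated.
S4: dominated by S1 (cost 38≤75, yield strength 721≥579).
S5: dominated by S1 (cost 38≤75, yield strength 721≥530).
S6: not dominated (best cost).
S7: dominated by S1 (cost 38≤48, yield strength 721≥421).
Pareto-optimal: S1, S2, S3, S6 → 4.

4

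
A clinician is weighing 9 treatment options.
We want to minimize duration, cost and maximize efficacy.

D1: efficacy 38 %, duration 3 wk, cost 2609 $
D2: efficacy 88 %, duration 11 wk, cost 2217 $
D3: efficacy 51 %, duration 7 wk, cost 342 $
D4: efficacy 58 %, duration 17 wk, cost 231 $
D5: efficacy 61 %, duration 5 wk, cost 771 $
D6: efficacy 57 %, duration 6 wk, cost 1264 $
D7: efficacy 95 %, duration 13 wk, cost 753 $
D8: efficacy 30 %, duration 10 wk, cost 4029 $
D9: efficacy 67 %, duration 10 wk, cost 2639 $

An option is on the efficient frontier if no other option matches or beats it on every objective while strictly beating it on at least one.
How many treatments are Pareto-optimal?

7

D1: not dominated (best duration).
D2: not dominated.
D3: not dominated.
D4: not dominated (best cost).
D5: not dominated.
D6: dominated by D5 (efficacy 61≥57, duration 5≤6, cost 771≤1264).
D7: not dominated (best efficacy).
D8: dominated by D1 (efficacy 38≥30, duration 3≤10, cost 2609≤4029).
D9: not dominated.
Pareto-optimal: D1, D2, D3, D4, D5, D7, D9 → 7.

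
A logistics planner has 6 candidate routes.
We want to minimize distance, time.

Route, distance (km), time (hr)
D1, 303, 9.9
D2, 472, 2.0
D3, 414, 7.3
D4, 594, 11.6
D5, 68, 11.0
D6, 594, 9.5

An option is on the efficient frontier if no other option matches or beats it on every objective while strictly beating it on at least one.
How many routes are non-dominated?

D1: not dominated.
D2: not dominated (best time).
D3: not dominated.
D4: dominated by D1 (distance 303≤594, time 9.9≤11.6).
D5: not dominated (best distance).
D6: dominated by D2 (distance 472≤594, time 2.0≤9.5).
Pareto-optimal: D1, D2, D3, D5 → 4.

4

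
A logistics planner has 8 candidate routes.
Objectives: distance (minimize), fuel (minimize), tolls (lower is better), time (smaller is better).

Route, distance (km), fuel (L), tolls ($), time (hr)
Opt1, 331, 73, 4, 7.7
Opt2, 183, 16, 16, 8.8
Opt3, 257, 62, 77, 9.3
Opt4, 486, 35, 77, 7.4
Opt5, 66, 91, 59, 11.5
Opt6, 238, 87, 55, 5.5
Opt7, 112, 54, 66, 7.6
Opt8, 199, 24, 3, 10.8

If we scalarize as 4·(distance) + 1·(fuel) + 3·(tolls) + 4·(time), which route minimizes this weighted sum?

Opt5

Opt1: 4·331 + 1·73 + 3·4 + 4·7.7 = 1439.8
Opt2: 4·183 + 1·16 + 3·16 + 4·8.8 = 831.2
Opt3: 4·257 + 1·62 + 3·77 + 4·9.3 = 1358.2
Opt4: 4·486 + 1·35 + 3·77 + 4·7.4 = 2239.6
Opt5: 4·66 + 1·91 + 3·59 + 4·11.5 = 578.0
Opt6: 4·238 + 1·87 + 3·55 + 4·5.5 = 1226.0
Opt7: 4·112 + 1·54 + 3·66 + 4·7.6 = 730.4
Opt8: 4·199 + 1·24 + 3·3 + 4·10.8 = 872.2
Lowest: Opt5 at 578.0.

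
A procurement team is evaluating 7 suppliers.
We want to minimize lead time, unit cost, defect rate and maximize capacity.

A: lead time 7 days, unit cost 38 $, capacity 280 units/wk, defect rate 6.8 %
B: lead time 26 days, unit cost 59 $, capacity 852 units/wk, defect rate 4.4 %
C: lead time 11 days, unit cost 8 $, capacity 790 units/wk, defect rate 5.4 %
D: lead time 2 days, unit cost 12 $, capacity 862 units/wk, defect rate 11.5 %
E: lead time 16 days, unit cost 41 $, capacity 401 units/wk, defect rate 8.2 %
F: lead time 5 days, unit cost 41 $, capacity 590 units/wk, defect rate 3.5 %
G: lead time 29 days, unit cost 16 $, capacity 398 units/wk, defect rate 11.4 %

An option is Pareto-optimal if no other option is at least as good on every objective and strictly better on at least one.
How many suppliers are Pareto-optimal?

A: not dominated.
B: not dominated.
C: not dominated (best unit cost).
D: not dominated (best lead time).
E: dominated by C (lead time 11≤16, unit cost 8≤41, capacity 790≥401, defect rate 5.4≤8.2).
F: not dominated (best defect rate).
G: dominated by C (lead time 11≤29, unit cost 8≤16, capacity 790≥398, defect rate 5.4≤11.4).
Pareto-optimal: A, B, C, D, F → 5.

5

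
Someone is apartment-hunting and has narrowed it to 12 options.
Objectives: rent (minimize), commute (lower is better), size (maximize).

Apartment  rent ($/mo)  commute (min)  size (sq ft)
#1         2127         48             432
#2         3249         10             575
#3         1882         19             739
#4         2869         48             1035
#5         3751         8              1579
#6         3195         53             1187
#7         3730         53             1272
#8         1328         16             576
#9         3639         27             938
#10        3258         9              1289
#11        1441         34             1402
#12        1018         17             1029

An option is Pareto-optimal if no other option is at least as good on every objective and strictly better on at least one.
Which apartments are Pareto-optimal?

#1: dominated by #3 (rent 1882≤2127, commute 19≤48, size 739≥432).
#2: not dominated.
#3: dominated by #12 (rent 1018≤1882, commute 17≤19, size 1029≥739).
#4: dominated by #11 (rent 1441≤2869, commute 34≤48, size 1402≥1035).
#5: not dominated (best commute).
#6: dominated by #11 (rent 1441≤3195, commute 34≤53, size 1402≥1187).
#7: dominated by #10 (rent 3258≤3730, commute 9≤53, size 1289≥1272).
#8: not dominated.
#9: dominated by #10 (rent 3258≤3639, commute 9≤27, size 1289≥938).
#10: not dominated.
#11: not dominated.
#12: not dominated (best rent).

#2, #5, #8, #10, #11, #12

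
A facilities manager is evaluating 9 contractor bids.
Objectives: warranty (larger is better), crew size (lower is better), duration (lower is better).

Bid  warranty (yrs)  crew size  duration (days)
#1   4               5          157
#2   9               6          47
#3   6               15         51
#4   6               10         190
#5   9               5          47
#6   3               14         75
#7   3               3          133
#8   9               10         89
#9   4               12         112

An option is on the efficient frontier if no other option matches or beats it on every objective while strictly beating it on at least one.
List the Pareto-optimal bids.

#1: dominated by #5 (warranty 9≥4, crew size 5≤5, duration 47≤157).
#2: dominated by #5 (warranty 9≥9, crew size 5≤6, duration 47≤47).
#3: dominated by #2 (warranty 9≥6, crew size 6≤15, duration 47≤51).
#4: dominated by #2 (warranty 9≥6, crew size 6≤10, duration 47≤190).
#5: not dominated.
#6: dominated by #2 (warranty 9≥3, crew size 6≤14, duration 47≤75).
#7: not dominated (best crew size).
#8: dominated by #2 (warranty 9≥9, crew size 6≤10, duration 47≤89).
#9: dominated by #2 (warranty 9≥4, crew size 6≤12, duration 47≤112).

#5, #7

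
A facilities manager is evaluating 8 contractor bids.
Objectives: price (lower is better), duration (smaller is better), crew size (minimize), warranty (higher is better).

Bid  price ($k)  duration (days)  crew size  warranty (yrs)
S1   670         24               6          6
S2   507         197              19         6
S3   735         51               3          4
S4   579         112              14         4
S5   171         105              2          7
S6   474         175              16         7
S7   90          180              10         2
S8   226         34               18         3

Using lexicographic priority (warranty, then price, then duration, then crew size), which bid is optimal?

S5

First maximize warranty: best is 7, kept {S5, S6}.
Then minimize price: best is 171, kept {S5}.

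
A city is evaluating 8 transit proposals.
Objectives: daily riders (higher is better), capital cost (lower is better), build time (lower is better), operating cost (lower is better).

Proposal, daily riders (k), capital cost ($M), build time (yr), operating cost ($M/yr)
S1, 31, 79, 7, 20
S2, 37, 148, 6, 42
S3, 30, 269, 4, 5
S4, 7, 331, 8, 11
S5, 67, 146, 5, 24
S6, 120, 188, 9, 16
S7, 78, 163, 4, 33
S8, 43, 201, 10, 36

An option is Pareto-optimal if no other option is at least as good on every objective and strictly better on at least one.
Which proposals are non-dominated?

S1, S3, S5, S6, S7

S1: not dominated (best capital cost).
S2: dominated by S5 (daily riders 67≥37, capital cost 146≤148, build time 5≤6, operating cost 24≤42).
S3: not dominated (best operating cost).
S4: dominated by S3 (daily riders 30≥7, capital cost 269≤331, build time 4≤8, operating cost 5≤11).
S5: not dominated.
S6: not dominated (best daily riders).
S7: not dominated.
S8: dominated by S5 (daily riders 67≥43, capital cost 146≤201, build time 5≤10, operating cost 24≤36).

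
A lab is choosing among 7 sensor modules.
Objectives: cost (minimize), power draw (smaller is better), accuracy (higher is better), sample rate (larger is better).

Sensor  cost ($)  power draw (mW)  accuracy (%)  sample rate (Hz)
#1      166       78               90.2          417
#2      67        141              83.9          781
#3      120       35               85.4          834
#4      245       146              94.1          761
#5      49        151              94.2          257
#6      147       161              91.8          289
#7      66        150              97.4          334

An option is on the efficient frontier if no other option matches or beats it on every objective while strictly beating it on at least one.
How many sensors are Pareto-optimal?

#1: not dominated.
#2: not dominated.
#3: not dominated (best power draw).
#4: not dominated.
#5: not dominated (best cost).
#6: dominated by #7 (cost 66≤147, power draw 150≤161, accuracy 97.4≥91.8, sample rate 334≥289).
#7: not dominated (best accuracy).
Pareto-optimal: #1, #2, #3, #4, #5, #7 → 6.

6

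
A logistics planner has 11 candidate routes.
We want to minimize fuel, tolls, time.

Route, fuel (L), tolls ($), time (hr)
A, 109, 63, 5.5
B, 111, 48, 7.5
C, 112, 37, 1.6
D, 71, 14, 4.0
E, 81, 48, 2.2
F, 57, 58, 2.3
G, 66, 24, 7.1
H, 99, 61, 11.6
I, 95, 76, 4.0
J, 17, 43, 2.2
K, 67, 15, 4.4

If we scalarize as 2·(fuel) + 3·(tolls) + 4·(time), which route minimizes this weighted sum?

A: 2·109 + 3·63 + 4·5.5 = 429.0
B: 2·111 + 3·48 + 4·7.5 = 396.0
C: 2·112 + 3·37 + 4·1.6 = 341.4
D: 2·71 + 3·14 + 4·4.0 = 200.0
E: 2·81 + 3·48 + 4·2.2 = 314.8
F: 2·57 + 3·58 + 4·2.3 = 297.2
G: 2·66 + 3·24 + 4·7.1 = 232.4
H: 2·99 + 3·61 + 4·11.6 = 427.4
I: 2·95 + 3·76 + 4·4.0 = 434.0
J: 2·17 + 3·43 + 4·2.2 = 171.8
K: 2·67 + 3·15 + 4·4.4 = 196.6
Lowest: J at 171.8.

J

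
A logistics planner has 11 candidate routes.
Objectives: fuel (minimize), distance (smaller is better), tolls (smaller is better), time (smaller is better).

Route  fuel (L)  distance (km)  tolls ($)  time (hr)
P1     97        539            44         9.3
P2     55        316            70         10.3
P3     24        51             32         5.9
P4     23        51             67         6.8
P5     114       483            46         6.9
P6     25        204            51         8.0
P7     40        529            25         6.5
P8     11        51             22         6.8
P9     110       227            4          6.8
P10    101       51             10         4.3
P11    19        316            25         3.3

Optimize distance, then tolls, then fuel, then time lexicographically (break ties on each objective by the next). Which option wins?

First minimize distance: best is 51, kept {P3, P4, P8, P10}.
Then minimize tolls: best is 10, kept {P10}.

P10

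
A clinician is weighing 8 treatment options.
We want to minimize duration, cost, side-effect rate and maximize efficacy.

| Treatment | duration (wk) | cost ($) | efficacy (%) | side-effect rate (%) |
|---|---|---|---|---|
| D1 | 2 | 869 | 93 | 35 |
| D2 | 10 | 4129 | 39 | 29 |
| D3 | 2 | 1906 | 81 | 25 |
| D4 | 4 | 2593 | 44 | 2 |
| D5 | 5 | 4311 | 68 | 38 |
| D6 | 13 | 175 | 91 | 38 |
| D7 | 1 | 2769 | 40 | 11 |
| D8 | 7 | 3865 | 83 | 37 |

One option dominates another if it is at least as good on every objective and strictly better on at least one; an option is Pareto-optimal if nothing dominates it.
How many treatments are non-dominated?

5

D1: not dominated (best efficacy).
D2: dominated by D3 (duration 2≤10, cost 1906≤4129, efficacy 81≥39, side-effect rate 25≤29).
D3: not dominated.
D4: not dominated (best side-effect rate).
D5: dominated by D1 (duration 2≤5, cost 869≤4311, efficacy 93≥68, side-effect rate 35≤38).
D6: not dominated (best cost).
D7: not dominated (best duration).
D8: dominated by D1 (duration 2≤7, cost 869≤3865, efficacy 93≥83, side-effect rate 35≤37).
Pareto-optimal: D1, D3, D4, D6, D7 → 5.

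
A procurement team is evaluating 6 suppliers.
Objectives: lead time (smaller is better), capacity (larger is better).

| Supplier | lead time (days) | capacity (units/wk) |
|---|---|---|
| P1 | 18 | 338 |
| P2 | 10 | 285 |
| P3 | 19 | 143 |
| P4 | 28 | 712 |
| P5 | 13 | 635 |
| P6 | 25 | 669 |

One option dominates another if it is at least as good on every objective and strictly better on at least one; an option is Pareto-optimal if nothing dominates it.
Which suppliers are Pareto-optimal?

P1: dominated by P5 (lead time 13≤18, capacity 635≥338).
P2: not dominated (best lead time).
P3: dominated by P1 (lead time 18≤19, capacity 338≥143).
P4: not dominated (best capacity).
P5: not dominated.
P6: not dominated.

P2, P4, P5, P6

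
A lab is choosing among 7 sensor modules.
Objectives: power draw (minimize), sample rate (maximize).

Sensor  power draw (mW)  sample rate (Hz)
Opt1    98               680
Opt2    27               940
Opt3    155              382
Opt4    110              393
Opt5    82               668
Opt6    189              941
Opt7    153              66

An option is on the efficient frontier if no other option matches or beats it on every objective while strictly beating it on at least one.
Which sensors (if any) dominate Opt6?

none

Opt1: worse on sample rate (680 vs 941).
Opt2: worse on sample rate (940 vs 941).
Opt3: worse on sample rate (382 vs 941).
Opt4: worse on sample rate (393 vs 941).
Opt5: worse on sample rate (668 vs 941).
Opt7: worse on sample rate (66 vs 941).
No option dominates Opt6.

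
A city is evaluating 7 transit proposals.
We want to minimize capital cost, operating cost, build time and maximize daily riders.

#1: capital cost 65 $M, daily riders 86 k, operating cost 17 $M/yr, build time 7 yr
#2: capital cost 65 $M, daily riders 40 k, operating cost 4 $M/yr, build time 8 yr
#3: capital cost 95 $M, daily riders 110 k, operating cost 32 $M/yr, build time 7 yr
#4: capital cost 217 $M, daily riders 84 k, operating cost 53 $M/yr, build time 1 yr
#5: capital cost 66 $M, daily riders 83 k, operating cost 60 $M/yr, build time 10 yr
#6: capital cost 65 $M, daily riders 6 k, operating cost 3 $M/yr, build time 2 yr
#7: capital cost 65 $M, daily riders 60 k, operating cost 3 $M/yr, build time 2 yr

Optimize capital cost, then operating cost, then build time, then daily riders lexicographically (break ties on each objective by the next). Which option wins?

First minimize capital cost: best is 65, kept {#1, #2, #6, #7}.
Then minimize operating cost: best is 3, kept {#6, #7}.
Then minimize build time: best is 2, kept {#6, #7}.
Then maximize daily riders: best is 60, kept {#7}.

#7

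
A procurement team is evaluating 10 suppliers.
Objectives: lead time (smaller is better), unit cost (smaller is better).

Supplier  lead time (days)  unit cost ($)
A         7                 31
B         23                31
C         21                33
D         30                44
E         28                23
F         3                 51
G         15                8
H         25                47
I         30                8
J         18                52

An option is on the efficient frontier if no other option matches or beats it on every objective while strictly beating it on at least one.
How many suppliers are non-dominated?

A: not dominated.
B: dominated by A (lead time 7≤23, unit cost 31≤31).
C: dominated by A (lead time 7≤21, unit cost 31≤33).
D: dominated by A (lead time 7≤30, unit cost 31≤44).
E: dominated by G (lead time 15≤28, unit cost 8≤23).
F: not dominated (best lead time).
G: not dominated.
H: dominated by A (lead time 7≤25, unit cost 31≤47).
I: dominated by G (lead time 15≤30, unit cost 8≤8).
J: dominated by A (lead time 7≤18, unit cost 31≤52).
Pareto-optimal: A, F, G → 3.

3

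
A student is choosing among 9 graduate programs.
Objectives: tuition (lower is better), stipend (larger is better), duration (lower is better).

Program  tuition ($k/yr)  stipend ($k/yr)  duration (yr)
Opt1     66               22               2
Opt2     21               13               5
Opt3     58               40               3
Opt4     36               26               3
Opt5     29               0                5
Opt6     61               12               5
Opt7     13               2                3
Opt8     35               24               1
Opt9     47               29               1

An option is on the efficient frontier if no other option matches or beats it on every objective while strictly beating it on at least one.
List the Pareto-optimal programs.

Opt2, Opt3, Opt4, Opt7, Opt8, Opt9

Opt1: dominated by Opt8 (tuition 35≤66, stipend 24≥22, duration 1≤2).
Opt2: not dominated.
Opt3: not dominated (best stipend).
Opt4: not dominated.
Opt5: dominated by Opt2 (tuition 21≤29, stipend 13≥0, duration 5≤5).
Opt6: dominated by Opt2 (tuition 21≤61, stipend 13≥12, duration 5≤5).
Opt7: not dominated (best tuition).
Opt8: not dominated.
Opt9: not dominated.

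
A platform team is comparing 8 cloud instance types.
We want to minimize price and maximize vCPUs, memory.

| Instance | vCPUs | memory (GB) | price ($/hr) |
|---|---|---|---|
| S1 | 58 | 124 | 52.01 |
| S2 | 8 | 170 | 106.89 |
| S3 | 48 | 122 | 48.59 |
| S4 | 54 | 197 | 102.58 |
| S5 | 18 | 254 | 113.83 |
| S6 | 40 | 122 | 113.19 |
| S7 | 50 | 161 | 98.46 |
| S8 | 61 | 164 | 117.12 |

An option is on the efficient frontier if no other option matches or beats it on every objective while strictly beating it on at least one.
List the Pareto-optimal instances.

S1, S3, S4, S5, S7, S8

S1: not dominated.
S2: dominated by S4 (vCPUs 54≥8, memory 197≥170, price 102.58≤106.89).
S3: not dominated (best price).
S4: not dominated.
S5: not dominated (best memory).
S6: dominated by S1 (vCPUs 58≥40, memory 124≥122, price 52.01≤113.19).
S7: not dominated.
S8: not dominated (best vCPUs).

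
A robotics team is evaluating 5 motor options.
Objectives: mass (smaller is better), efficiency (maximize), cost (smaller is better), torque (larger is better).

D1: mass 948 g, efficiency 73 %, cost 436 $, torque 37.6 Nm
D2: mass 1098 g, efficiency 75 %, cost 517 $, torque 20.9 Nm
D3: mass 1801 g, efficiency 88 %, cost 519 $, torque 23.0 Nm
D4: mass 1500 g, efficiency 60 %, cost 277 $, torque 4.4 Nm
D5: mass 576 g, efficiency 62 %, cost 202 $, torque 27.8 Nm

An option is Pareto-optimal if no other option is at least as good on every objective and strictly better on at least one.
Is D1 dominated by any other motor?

No

D2: worse on mass (1098 vs 948).
D3: worse on mass (1801 vs 948).
D4: worse on mass (1500 vs 948).
D5: worse on efficiency (62 vs 73).
No option is at least as good as D1 on every objective and strictly better on one.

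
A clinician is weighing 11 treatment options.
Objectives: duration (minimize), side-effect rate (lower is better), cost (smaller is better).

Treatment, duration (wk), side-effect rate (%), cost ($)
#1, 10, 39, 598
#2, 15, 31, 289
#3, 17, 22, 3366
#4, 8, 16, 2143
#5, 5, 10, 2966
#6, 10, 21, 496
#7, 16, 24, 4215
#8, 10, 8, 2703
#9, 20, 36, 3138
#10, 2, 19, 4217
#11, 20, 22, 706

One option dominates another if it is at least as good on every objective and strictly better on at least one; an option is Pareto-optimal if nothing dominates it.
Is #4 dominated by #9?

#9 vs #4: #9 is worse on duration (20 vs 8), so it does not dominate #4.

No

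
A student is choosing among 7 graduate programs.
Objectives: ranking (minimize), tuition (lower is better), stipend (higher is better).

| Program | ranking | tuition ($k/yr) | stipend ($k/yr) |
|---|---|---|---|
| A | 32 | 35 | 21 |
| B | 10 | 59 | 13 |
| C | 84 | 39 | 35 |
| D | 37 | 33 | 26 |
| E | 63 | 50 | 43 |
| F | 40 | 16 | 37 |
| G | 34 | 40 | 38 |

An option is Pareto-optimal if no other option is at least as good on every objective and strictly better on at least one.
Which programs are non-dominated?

A: not dominated.
B: not dominated (best ranking).
C: dominated by F (ranking 40≤84, tuition 16≤39, stipend 37≥35).
D: not dominated.
E: not dominated (best stipend).
F: not dominated (best tuition).
G: not dominated.

A, B, D, E, F, G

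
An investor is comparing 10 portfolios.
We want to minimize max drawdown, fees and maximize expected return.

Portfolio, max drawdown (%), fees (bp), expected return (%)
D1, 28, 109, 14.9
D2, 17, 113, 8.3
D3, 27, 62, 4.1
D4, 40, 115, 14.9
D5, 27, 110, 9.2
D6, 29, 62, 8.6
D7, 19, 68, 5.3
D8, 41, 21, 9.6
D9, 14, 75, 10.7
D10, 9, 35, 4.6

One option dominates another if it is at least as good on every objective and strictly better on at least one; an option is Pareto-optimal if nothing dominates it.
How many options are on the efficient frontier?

6

D1: not dominated.
D2: dominated by D9 (max drawdown 14≤17, fees 75≤113, expected return 10.7≥8.3).
D3: dominated by D10 (max drawdown 9≤27, fees 35≤62, expected return 4.6≥4.1).
D4: dominated by D1 (max drawdown 28≤40, fees 109≤115, expected return 14.9≥14.9).
D5: dominated by D9 (max drawdown 14≤27, fees 75≤110, expected return 10.7≥9.2).
D6: not dominated.
D7: not dominated.
D8: not dominated (best fees).
D9: not dominated.
D10: not dominated (best max drawdown).
Pareto-optimal: D1, D6, D7, D8, D9, D10 → 6.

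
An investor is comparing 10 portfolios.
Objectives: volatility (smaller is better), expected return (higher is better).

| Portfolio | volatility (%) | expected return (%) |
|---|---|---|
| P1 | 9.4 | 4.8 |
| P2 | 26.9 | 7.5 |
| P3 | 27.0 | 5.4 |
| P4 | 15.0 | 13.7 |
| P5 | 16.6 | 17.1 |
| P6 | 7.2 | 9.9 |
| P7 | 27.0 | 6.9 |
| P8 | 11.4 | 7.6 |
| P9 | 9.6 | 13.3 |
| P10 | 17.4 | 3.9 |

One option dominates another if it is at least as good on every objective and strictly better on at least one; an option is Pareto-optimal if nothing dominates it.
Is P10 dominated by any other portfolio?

Yes

P1 vs P10: volatility 9.4≤17.4, expected return 4.8≥3.9 — P1 is at least as good on every objective and strictly better on at least one, so P1 dominates P10.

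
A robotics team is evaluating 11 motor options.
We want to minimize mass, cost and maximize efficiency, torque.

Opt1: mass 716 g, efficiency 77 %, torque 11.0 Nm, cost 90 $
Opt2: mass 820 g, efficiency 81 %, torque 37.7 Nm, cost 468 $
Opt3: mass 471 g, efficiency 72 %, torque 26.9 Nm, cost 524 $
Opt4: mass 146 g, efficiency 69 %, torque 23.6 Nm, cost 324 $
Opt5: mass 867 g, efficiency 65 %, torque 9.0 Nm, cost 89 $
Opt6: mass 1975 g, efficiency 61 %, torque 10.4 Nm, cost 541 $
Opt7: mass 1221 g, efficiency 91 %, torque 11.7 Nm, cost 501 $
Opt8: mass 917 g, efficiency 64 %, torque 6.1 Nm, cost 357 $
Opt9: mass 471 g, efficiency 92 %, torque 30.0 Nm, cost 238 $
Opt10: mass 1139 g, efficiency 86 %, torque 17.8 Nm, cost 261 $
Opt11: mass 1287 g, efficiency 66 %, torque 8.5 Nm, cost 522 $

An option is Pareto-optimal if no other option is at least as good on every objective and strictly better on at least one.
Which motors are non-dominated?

Opt1: not dominated.
Opt2: not dominated (best torque).
Opt3: dominated by Opt9 (mass 471≤471, efficiency 92≥72, torque 30.0≥26.9, cost 238≤524).
Opt4: not dominated (best mass).
Opt5: not dominated (best cost).
Opt6: dominated by Opt1 (mass 716≤1975, efficiency 77≥61, torque 11.0≥10.4, cost 90≤541).
Opt7: dominated by Opt9 (mass 471≤1221, efficiency 92≥91, torque 30.0≥11.7, cost 238≤501).
Opt8: dominated by Opt1 (mass 716≤917, efficiency 77≥64, torque 11.0≥6.1, cost 90≤357).
Opt9: not dominated (best efficiency).
Opt10: dominated by Opt9 (mass 471≤1139, efficiency 92≥86, torque 30.0≥17.8, cost 238≤261).
Opt11: dominated by Opt1 (mass 716≤1287, efficiency 77≥66, torque 11.0≥8.5, cost 90≤522).

Opt1, Opt2, Opt4, Opt5, Opt9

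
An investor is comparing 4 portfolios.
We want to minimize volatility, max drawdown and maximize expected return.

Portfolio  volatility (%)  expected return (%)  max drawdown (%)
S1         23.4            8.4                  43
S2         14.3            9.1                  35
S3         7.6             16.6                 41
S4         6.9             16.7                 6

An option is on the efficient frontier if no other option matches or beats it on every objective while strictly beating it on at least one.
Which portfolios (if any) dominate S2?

S4

S4: volatility 6.9≤14.3, expected return 16.7≥9.1, max drawdown 6≤35 — dominates S2.
Others (S1, S3) are each worse than S2 on at least one objective.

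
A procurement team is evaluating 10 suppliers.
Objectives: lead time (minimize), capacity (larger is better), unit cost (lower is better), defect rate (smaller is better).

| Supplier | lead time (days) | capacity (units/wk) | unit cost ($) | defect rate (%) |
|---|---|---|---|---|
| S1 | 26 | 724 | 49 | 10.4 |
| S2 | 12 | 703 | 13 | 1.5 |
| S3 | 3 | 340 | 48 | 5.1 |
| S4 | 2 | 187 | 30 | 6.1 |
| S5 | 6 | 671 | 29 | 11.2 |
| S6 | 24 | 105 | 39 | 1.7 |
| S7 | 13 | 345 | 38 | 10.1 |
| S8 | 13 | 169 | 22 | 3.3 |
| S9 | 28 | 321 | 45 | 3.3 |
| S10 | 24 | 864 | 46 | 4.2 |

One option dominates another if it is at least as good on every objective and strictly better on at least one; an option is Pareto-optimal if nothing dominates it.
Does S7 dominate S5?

No

S7 vs S5: S7 is worse on lead time (13 vs 6), so it does not dominate S5.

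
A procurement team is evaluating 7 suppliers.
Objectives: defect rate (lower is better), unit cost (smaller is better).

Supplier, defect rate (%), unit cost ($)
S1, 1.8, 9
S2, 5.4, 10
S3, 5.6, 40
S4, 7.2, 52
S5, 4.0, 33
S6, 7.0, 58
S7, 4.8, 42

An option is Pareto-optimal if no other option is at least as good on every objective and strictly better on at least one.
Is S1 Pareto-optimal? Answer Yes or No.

S2: worse on defect rate (5.4 vs 1.8).
S3: worse on defect rate (5.6 vs 1.8).
S4: worse on defect rate (7.2 vs 1.8).
S5: worse on defect rate (4.0 vs 1.8).
S6: worse on defect rate (7.0 vs 1.8).
S7: worse on defect rate (4.8 vs 1.8).
No option is at least as good as S1 on every objective and strictly better on one.

Yes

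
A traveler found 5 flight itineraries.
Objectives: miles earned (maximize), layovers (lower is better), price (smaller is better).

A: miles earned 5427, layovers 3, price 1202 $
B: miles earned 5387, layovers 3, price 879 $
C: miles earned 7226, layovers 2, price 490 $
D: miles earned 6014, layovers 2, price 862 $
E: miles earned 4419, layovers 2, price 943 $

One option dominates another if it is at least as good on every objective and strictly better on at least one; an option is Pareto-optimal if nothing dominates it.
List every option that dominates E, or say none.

C, D

C: miles earned 7226≥4419, layovers 2≤2, price 490≤943 — dominates E.
D: miles earned 6014≥4419, layovers 2≤2, price 862≤943 — dominates E.
Others (A, B) are each worse than E on at least one objective.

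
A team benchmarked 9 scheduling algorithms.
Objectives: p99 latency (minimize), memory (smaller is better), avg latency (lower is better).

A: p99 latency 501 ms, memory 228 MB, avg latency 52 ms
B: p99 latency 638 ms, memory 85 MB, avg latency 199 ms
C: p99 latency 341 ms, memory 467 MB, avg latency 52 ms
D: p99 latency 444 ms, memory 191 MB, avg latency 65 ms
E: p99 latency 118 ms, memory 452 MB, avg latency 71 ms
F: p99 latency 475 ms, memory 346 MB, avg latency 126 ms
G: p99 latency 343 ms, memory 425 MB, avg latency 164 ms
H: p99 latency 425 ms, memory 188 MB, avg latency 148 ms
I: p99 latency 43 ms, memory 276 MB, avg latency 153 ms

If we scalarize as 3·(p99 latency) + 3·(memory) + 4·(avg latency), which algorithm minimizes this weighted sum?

A: 3·501 + 3·228 + 4·52 = 2395
B: 3·638 + 3·85 + 4·199 = 2965
C: 3·341 + 3·467 + 4·52 = 2632
D: 3·444 + 3·191 + 4·65 = 2165
E: 3·118 + 3·452 + 4·71 = 1994
F: 3·475 + 3·346 + 4·126 = 2967
G: 3·343 + 3·425 + 4·164 = 2960
H: 3·425 + 3·188 + 4·148 = 2431
I: 3·43 + 3·276 + 4·153 = 1569
Lowest: I at 1569.

I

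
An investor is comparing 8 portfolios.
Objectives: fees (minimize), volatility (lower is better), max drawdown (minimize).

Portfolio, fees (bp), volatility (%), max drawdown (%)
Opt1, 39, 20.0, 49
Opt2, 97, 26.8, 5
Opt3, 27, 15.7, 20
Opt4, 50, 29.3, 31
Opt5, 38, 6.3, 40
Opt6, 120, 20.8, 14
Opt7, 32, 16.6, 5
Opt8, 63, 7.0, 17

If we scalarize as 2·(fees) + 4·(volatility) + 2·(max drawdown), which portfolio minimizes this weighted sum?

Opt7

Opt1: 2·39 + 4·20.0 + 2·49 = 256.0
Opt2: 2·97 + 4·26.8 + 2·5 = 311.2
Opt3: 2·27 + 4·15.7 + 2·20 = 156.8
Opt4: 2·50 + 4·29.3 + 2·31 = 279.2
Opt5: 2·38 + 4·6.3 + 2·40 = 181.2
Opt6: 2·120 + 4·20.8 + 2·14 = 351.2
Opt7: 2·32 + 4·16.6 + 2·5 = 140.4
Opt8: 2·63 + 4·7.0 + 2·17 = 188.0
Lowest: Opt7 at 140.4.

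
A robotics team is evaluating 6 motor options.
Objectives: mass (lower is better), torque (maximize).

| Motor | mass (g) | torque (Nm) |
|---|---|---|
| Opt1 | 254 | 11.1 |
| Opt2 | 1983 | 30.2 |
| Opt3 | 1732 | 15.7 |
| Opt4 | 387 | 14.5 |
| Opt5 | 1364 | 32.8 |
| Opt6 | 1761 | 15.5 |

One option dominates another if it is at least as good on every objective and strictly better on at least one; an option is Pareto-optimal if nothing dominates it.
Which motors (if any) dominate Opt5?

Opt1: worse on torque (11.1 vs 32.8).
Opt2: worse on mass (1983 vs 1364).
Opt3: worse on mass (1732 vs 1364).
Opt4: worse on torque (14.5 vs 32.8).
Opt6: worse on mass (1761 vs 1364).
No option dominates Opt5.

none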